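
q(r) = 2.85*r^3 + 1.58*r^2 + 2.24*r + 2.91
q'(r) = 8.55*r^2 + 3.16*r + 2.24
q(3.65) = 170.72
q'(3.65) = 127.68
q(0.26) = 3.65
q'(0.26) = 3.64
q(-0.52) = 1.77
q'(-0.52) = 2.91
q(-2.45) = -35.01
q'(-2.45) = 45.82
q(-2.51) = -37.83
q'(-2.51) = 48.17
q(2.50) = 62.92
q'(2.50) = 63.58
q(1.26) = 13.94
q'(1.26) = 19.80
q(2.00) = 36.51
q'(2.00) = 42.76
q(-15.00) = -9293.94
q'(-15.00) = 1878.59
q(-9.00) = -1966.92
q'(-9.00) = 666.35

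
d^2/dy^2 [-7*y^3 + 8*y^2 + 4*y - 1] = 16 - 42*y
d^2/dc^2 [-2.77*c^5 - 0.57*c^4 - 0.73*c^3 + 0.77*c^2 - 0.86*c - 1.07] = -55.4*c^3 - 6.84*c^2 - 4.38*c + 1.54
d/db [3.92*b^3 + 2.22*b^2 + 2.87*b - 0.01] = 11.76*b^2 + 4.44*b + 2.87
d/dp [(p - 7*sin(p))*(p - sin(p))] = -8*p*cos(p) + 2*p - 8*sin(p) + 7*sin(2*p)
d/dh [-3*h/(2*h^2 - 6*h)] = 3/(2*(h - 3)^2)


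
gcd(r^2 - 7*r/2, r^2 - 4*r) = r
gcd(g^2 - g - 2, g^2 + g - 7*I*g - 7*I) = g + 1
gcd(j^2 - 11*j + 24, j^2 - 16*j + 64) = j - 8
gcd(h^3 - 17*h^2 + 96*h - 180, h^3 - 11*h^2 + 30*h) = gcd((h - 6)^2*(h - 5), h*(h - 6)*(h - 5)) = h^2 - 11*h + 30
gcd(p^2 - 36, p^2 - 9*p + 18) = p - 6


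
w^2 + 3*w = w*(w + 3)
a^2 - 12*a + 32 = (a - 8)*(a - 4)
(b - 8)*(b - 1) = b^2 - 9*b + 8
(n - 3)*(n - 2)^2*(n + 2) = n^4 - 5*n^3 + 2*n^2 + 20*n - 24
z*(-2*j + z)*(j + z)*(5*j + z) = -10*j^3*z - 7*j^2*z^2 + 4*j*z^3 + z^4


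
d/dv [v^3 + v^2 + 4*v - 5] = 3*v^2 + 2*v + 4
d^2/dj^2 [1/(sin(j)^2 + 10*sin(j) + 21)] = 2*(-2*sin(j)^4 - 15*sin(j)^3 - 5*sin(j)^2 + 135*sin(j) + 79)/(sin(j)^2 + 10*sin(j) + 21)^3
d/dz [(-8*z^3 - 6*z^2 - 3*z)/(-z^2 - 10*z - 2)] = (8*z^4 + 160*z^3 + 105*z^2 + 24*z + 6)/(z^4 + 20*z^3 + 104*z^2 + 40*z + 4)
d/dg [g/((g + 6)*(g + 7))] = (42 - g^2)/(g^4 + 26*g^3 + 253*g^2 + 1092*g + 1764)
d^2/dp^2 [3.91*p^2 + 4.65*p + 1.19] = 7.82000000000000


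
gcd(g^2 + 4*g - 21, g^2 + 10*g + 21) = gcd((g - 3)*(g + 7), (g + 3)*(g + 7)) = g + 7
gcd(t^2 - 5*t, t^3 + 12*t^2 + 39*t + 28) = 1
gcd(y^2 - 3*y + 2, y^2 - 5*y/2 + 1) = y - 2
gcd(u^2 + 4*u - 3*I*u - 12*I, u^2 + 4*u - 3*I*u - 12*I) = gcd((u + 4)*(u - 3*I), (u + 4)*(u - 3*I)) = u^2 + u*(4 - 3*I) - 12*I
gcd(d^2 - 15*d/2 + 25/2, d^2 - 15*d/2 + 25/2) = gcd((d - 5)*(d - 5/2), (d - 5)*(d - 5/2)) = d^2 - 15*d/2 + 25/2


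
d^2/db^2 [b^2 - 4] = 2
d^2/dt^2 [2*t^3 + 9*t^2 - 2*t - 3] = 12*t + 18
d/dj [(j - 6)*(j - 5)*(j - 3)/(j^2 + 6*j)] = (j^4 + 12*j^3 - 147*j^2 + 180*j + 540)/(j^2*(j^2 + 12*j + 36))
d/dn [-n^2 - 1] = -2*n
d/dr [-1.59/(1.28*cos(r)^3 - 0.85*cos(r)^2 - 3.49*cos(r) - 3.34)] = (-6.1056*cos(r)^2 + 2.703*cos(r) + 5.5491)*sin(r)/(-1.28*cos(r)^3 + 0.85*cos(r)^2 + 3.49*cos(r) + 3.34)^2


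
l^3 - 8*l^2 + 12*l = l*(l - 6)*(l - 2)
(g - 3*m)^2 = g^2 - 6*g*m + 9*m^2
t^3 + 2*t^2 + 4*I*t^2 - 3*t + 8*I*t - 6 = (t + 2)*(t + I)*(t + 3*I)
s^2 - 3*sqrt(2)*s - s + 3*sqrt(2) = (s - 1)*(s - 3*sqrt(2))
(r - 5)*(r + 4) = r^2 - r - 20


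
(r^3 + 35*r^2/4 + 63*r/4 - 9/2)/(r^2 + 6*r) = r + 11/4 - 3/(4*r)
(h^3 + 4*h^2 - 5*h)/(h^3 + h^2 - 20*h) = (h - 1)/(h - 4)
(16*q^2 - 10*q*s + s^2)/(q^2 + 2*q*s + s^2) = (16*q^2 - 10*q*s + s^2)/(q^2 + 2*q*s + s^2)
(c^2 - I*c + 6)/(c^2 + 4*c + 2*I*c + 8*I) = (c - 3*I)/(c + 4)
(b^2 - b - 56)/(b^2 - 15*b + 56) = (b + 7)/(b - 7)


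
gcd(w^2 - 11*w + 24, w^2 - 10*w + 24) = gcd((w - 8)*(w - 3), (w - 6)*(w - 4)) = 1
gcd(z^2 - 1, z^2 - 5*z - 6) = z + 1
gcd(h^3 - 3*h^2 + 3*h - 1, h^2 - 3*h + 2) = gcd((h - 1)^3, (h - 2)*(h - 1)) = h - 1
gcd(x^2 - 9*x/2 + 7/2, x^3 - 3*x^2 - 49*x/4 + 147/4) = x - 7/2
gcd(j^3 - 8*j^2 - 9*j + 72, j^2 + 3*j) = j + 3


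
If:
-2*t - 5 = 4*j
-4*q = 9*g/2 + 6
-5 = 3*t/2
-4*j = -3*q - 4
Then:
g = -52/81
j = 5/12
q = -7/9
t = -10/3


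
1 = 1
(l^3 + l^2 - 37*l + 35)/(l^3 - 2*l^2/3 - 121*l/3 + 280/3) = 3*(l - 1)/(3*l - 8)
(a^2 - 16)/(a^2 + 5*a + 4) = (a - 4)/(a + 1)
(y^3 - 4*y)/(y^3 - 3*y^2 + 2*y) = (y + 2)/(y - 1)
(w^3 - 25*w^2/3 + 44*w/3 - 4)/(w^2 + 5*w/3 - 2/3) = (w^2 - 8*w + 12)/(w + 2)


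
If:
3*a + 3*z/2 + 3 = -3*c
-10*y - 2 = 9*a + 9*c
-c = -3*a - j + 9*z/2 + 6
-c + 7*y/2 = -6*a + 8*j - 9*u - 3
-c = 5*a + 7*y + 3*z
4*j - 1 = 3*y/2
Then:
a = 833/3034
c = -2525/3034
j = 551/1517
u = -11015/27306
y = 458/1517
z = -1342/1517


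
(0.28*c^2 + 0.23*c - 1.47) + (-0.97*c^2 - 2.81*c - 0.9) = -0.69*c^2 - 2.58*c - 2.37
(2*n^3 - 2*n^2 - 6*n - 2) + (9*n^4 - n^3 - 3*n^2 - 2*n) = 9*n^4 + n^3 - 5*n^2 - 8*n - 2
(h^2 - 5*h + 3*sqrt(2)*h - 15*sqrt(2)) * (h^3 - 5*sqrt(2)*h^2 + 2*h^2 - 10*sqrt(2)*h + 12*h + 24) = h^5 - 3*h^4 - 2*sqrt(2)*h^4 - 28*h^3 + 6*sqrt(2)*h^3 + 54*h^2 + 56*sqrt(2)*h^2 - 108*sqrt(2)*h + 180*h - 360*sqrt(2)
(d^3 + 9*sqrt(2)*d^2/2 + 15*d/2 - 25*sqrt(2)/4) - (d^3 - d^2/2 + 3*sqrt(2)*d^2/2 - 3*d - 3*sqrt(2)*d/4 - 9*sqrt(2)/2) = d^2/2 + 3*sqrt(2)*d^2 + 3*sqrt(2)*d/4 + 21*d/2 - 7*sqrt(2)/4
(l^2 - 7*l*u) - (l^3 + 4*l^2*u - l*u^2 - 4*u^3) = -l^3 - 4*l^2*u + l^2 + l*u^2 - 7*l*u + 4*u^3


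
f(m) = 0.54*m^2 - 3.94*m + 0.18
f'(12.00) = 9.02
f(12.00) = 30.66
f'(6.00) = 2.54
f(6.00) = -4.02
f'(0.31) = -3.61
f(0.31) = -0.99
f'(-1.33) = -5.38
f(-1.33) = 6.38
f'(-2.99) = -7.17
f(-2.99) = 16.79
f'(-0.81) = -4.81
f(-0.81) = 3.73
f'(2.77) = -0.95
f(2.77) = -6.59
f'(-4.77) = -9.09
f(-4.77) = 31.26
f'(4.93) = 1.38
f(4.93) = -6.12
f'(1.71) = -2.09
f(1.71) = -4.98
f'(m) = 1.08*m - 3.94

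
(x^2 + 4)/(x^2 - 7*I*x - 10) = (x + 2*I)/(x - 5*I)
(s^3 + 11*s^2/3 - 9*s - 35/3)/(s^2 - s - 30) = (3*s^2 - 4*s - 7)/(3*(s - 6))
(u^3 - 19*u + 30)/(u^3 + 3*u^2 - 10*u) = (u - 3)/u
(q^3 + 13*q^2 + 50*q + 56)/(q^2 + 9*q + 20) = (q^2 + 9*q + 14)/(q + 5)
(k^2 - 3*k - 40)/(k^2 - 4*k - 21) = (-k^2 + 3*k + 40)/(-k^2 + 4*k + 21)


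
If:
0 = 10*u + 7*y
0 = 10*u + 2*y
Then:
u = 0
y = 0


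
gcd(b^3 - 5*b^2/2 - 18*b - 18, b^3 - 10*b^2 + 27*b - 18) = b - 6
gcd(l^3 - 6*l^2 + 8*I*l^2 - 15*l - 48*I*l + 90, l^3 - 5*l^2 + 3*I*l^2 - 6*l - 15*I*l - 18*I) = l^2 + l*(-6 + 3*I) - 18*I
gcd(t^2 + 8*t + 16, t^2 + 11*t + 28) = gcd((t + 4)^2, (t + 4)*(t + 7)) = t + 4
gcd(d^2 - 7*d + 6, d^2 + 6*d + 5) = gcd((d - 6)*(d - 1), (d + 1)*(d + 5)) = 1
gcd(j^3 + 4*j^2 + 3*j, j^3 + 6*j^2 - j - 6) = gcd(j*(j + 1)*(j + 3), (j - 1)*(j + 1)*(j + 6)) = j + 1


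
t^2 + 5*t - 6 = (t - 1)*(t + 6)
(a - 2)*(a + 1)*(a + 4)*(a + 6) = a^4 + 9*a^3 + 12*a^2 - 44*a - 48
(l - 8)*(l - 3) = l^2 - 11*l + 24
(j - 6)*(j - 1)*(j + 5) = j^3 - 2*j^2 - 29*j + 30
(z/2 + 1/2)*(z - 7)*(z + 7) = z^3/2 + z^2/2 - 49*z/2 - 49/2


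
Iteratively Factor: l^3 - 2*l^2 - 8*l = (l - 4)*(l^2 + 2*l) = l*(l - 4)*(l + 2)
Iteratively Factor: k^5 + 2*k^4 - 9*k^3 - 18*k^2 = (k + 3)*(k^4 - k^3 - 6*k^2) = (k + 2)*(k + 3)*(k^3 - 3*k^2) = (k - 3)*(k + 2)*(k + 3)*(k^2) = k*(k - 3)*(k + 2)*(k + 3)*(k)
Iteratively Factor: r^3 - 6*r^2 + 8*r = (r - 4)*(r^2 - 2*r) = r*(r - 4)*(r - 2)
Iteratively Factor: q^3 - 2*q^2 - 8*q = (q - 4)*(q^2 + 2*q) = (q - 4)*(q + 2)*(q)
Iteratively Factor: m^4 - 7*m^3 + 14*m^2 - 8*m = (m - 1)*(m^3 - 6*m^2 + 8*m) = (m - 4)*(m - 1)*(m^2 - 2*m) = m*(m - 4)*(m - 1)*(m - 2)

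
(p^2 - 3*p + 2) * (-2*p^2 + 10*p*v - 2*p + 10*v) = -2*p^4 + 10*p^3*v + 4*p^3 - 20*p^2*v + 2*p^2 - 10*p*v - 4*p + 20*v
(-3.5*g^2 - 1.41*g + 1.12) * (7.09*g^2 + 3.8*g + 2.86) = -24.815*g^4 - 23.2969*g^3 - 7.4272*g^2 + 0.223400000000001*g + 3.2032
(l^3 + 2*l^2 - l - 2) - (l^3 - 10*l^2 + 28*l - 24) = 12*l^2 - 29*l + 22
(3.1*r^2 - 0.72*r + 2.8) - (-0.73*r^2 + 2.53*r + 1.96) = 3.83*r^2 - 3.25*r + 0.84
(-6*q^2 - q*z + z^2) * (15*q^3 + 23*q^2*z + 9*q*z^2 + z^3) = -90*q^5 - 153*q^4*z - 62*q^3*z^2 + 8*q^2*z^3 + 8*q*z^4 + z^5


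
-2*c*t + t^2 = t*(-2*c + t)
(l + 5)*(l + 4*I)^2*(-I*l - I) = -I*l^4 + 8*l^3 - 6*I*l^3 + 48*l^2 + 11*I*l^2 + 40*l + 96*I*l + 80*I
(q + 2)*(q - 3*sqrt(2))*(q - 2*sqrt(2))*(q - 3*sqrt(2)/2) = q^4 - 13*sqrt(2)*q^3/2 + 2*q^3 - 13*sqrt(2)*q^2 + 27*q^2 - 18*sqrt(2)*q + 54*q - 36*sqrt(2)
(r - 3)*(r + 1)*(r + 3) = r^3 + r^2 - 9*r - 9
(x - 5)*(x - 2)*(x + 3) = x^3 - 4*x^2 - 11*x + 30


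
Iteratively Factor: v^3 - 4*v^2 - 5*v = (v)*(v^2 - 4*v - 5) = v*(v - 5)*(v + 1)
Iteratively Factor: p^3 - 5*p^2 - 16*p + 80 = (p - 5)*(p^2 - 16) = (p - 5)*(p - 4)*(p + 4)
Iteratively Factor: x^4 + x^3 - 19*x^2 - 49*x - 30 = (x - 5)*(x^3 + 6*x^2 + 11*x + 6) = (x - 5)*(x + 1)*(x^2 + 5*x + 6) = (x - 5)*(x + 1)*(x + 2)*(x + 3)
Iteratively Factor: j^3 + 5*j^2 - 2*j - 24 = (j + 3)*(j^2 + 2*j - 8) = (j + 3)*(j + 4)*(j - 2)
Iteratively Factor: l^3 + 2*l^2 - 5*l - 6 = (l + 1)*(l^2 + l - 6) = (l - 2)*(l + 1)*(l + 3)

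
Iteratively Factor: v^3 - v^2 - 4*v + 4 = (v - 1)*(v^2 - 4) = (v - 2)*(v - 1)*(v + 2)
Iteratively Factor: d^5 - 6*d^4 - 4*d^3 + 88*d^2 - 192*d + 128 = (d - 4)*(d^4 - 2*d^3 - 12*d^2 + 40*d - 32) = (d - 4)*(d - 2)*(d^3 - 12*d + 16) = (d - 4)*(d - 2)^2*(d^2 + 2*d - 8) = (d - 4)*(d - 2)^2*(d + 4)*(d - 2)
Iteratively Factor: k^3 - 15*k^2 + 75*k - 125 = (k - 5)*(k^2 - 10*k + 25) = (k - 5)^2*(k - 5)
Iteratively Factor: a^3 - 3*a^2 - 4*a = (a - 4)*(a^2 + a) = a*(a - 4)*(a + 1)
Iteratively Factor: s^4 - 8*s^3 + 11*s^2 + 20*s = (s - 5)*(s^3 - 3*s^2 - 4*s) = (s - 5)*(s + 1)*(s^2 - 4*s) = s*(s - 5)*(s + 1)*(s - 4)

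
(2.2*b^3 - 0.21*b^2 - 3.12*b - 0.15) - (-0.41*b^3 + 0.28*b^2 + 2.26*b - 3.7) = 2.61*b^3 - 0.49*b^2 - 5.38*b + 3.55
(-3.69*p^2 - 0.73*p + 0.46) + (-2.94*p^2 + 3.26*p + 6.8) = -6.63*p^2 + 2.53*p + 7.26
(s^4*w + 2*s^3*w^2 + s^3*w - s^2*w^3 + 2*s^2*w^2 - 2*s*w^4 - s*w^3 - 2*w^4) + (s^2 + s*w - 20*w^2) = s^4*w + 2*s^3*w^2 + s^3*w - s^2*w^3 + 2*s^2*w^2 + s^2 - 2*s*w^4 - s*w^3 + s*w - 2*w^4 - 20*w^2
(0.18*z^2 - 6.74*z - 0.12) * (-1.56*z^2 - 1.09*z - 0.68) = -0.2808*z^4 + 10.3182*z^3 + 7.4114*z^2 + 4.714*z + 0.0816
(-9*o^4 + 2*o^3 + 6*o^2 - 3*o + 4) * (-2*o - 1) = 18*o^5 + 5*o^4 - 14*o^3 - 5*o - 4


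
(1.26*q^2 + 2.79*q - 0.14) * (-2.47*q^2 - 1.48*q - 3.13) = -3.1122*q^4 - 8.7561*q^3 - 7.7272*q^2 - 8.5255*q + 0.4382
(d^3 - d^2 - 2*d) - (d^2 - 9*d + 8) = d^3 - 2*d^2 + 7*d - 8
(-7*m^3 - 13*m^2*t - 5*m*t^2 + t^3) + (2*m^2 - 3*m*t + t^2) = -7*m^3 - 13*m^2*t + 2*m^2 - 5*m*t^2 - 3*m*t + t^3 + t^2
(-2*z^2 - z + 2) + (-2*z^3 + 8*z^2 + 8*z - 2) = -2*z^3 + 6*z^2 + 7*z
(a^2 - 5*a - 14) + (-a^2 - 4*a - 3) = -9*a - 17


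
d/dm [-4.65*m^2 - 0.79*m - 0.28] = -9.3*m - 0.79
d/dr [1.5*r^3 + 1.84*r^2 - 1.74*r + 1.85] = 4.5*r^2 + 3.68*r - 1.74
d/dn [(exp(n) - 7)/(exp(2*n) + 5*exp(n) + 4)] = (-(exp(n) - 7)*(2*exp(n) + 5) + exp(2*n) + 5*exp(n) + 4)*exp(n)/(exp(2*n) + 5*exp(n) + 4)^2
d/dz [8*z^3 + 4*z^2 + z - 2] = 24*z^2 + 8*z + 1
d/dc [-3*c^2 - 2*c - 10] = -6*c - 2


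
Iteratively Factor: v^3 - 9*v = (v - 3)*(v^2 + 3*v) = (v - 3)*(v + 3)*(v)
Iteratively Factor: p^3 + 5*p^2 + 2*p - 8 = (p + 2)*(p^2 + 3*p - 4) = (p - 1)*(p + 2)*(p + 4)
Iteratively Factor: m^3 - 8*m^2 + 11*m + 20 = (m - 4)*(m^2 - 4*m - 5) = (m - 4)*(m + 1)*(m - 5)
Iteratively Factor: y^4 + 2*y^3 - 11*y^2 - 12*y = (y)*(y^3 + 2*y^2 - 11*y - 12) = y*(y - 3)*(y^2 + 5*y + 4) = y*(y - 3)*(y + 4)*(y + 1)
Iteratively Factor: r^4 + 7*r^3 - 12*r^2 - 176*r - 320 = (r + 4)*(r^3 + 3*r^2 - 24*r - 80) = (r + 4)^2*(r^2 - r - 20) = (r - 5)*(r + 4)^2*(r + 4)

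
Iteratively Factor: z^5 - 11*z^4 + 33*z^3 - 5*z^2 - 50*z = (z + 1)*(z^4 - 12*z^3 + 45*z^2 - 50*z) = (z - 5)*(z + 1)*(z^3 - 7*z^2 + 10*z) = (z - 5)^2*(z + 1)*(z^2 - 2*z) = z*(z - 5)^2*(z + 1)*(z - 2)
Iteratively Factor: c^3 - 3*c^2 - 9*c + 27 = (c + 3)*(c^2 - 6*c + 9) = (c - 3)*(c + 3)*(c - 3)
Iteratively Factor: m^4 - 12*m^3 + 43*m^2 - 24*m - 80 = (m - 4)*(m^3 - 8*m^2 + 11*m + 20) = (m - 4)^2*(m^2 - 4*m - 5) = (m - 4)^2*(m + 1)*(m - 5)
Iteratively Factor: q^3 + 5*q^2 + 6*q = (q + 3)*(q^2 + 2*q) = (q + 2)*(q + 3)*(q)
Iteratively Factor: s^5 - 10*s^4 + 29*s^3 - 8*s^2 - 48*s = (s - 4)*(s^4 - 6*s^3 + 5*s^2 + 12*s) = s*(s - 4)*(s^3 - 6*s^2 + 5*s + 12) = s*(s - 4)*(s - 3)*(s^2 - 3*s - 4) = s*(s - 4)^2*(s - 3)*(s + 1)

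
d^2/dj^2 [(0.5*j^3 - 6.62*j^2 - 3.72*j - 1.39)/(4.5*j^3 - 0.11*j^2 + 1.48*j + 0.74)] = (-267.615*j^6 - 471.96*j^5 - 82.1664*j^4 + 369.209904*j^3 + 93.058278*j^2 + 28.955904*j - 5.41754)/(91.125*j^9 - 6.6825*j^8 + 90.07335*j^7 + 40.558069*j^6 + 27.426324*j^5 + 28.87443*j^4 + 9.91156*j^3 + 4.68198*j^2 + 2.431344*j + 0.405224)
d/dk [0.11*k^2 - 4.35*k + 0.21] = 0.22*k - 4.35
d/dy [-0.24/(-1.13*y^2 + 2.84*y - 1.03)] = (0.6816 - 0.5424*y)/(1.13*y^2 - 2.84*y + 1.03)^2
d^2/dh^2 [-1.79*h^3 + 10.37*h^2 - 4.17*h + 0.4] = 20.74 - 10.74*h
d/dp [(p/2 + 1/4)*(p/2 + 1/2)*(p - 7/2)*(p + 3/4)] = p^3 - 15*p^2/16 - 25*p/8 - 85/64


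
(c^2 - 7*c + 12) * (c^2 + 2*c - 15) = c^4 - 5*c^3 - 17*c^2 + 129*c - 180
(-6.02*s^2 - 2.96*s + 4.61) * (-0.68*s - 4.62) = 4.0936*s^3 + 29.8252*s^2 + 10.5404*s - 21.2982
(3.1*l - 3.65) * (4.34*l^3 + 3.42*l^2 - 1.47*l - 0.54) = 13.454*l^4 - 5.239*l^3 - 17.04*l^2 + 3.6915*l + 1.971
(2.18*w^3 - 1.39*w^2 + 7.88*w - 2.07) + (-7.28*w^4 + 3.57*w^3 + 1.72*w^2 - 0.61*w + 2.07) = -7.28*w^4 + 5.75*w^3 + 0.33*w^2 + 7.27*w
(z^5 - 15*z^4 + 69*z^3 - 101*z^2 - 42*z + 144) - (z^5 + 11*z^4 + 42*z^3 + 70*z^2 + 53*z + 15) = -26*z^4 + 27*z^3 - 171*z^2 - 95*z + 129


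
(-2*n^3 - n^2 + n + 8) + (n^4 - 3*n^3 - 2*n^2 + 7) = n^4 - 5*n^3 - 3*n^2 + n + 15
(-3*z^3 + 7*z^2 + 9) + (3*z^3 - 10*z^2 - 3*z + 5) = -3*z^2 - 3*z + 14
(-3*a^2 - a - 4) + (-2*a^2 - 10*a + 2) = -5*a^2 - 11*a - 2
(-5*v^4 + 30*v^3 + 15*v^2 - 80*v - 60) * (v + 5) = -5*v^5 + 5*v^4 + 165*v^3 - 5*v^2 - 460*v - 300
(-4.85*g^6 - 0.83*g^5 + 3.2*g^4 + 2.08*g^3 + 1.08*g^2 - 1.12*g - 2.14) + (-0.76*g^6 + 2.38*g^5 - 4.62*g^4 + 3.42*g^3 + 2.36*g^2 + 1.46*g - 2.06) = -5.61*g^6 + 1.55*g^5 - 1.42*g^4 + 5.5*g^3 + 3.44*g^2 + 0.34*g - 4.2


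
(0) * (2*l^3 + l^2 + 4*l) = 0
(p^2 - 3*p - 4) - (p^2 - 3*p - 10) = 6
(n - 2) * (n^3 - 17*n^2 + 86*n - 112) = n^4 - 19*n^3 + 120*n^2 - 284*n + 224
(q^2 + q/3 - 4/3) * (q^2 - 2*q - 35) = q^4 - 5*q^3/3 - 37*q^2 - 9*q + 140/3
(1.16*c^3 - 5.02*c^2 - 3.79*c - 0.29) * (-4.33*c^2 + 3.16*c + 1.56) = -5.0228*c^5 + 25.4022*c^4 + 2.3571*c^3 - 18.5519*c^2 - 6.8288*c - 0.4524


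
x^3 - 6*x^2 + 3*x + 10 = (x - 5)*(x - 2)*(x + 1)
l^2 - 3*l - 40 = (l - 8)*(l + 5)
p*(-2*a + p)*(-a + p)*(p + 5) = 2*a^2*p^2 + 10*a^2*p - 3*a*p^3 - 15*a*p^2 + p^4 + 5*p^3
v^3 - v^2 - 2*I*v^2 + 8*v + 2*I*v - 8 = (v - 1)*(v - 4*I)*(v + 2*I)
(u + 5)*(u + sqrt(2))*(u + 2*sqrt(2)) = u^3 + 3*sqrt(2)*u^2 + 5*u^2 + 4*u + 15*sqrt(2)*u + 20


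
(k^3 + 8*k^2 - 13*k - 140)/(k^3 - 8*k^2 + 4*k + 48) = (k^2 + 12*k + 35)/(k^2 - 4*k - 12)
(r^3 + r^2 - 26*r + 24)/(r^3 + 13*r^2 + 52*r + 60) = (r^2 - 5*r + 4)/(r^2 + 7*r + 10)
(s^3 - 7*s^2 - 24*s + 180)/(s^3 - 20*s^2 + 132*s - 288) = (s + 5)/(s - 8)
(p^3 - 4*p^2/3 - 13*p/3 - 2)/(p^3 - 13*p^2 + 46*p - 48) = (3*p^2 + 5*p + 2)/(3*(p^2 - 10*p + 16))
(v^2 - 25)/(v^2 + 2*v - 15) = (v - 5)/(v - 3)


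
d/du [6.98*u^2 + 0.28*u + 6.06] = 13.96*u + 0.28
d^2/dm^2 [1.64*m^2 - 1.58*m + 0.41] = 3.28000000000000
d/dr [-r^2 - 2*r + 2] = -2*r - 2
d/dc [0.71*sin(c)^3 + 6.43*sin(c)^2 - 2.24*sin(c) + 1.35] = (2.13*sin(c)^2 + 12.86*sin(c) - 2.24)*cos(c)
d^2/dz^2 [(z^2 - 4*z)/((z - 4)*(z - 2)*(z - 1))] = 2*(z^3 - 6*z + 6)/(z^6 - 9*z^5 + 33*z^4 - 63*z^3 + 66*z^2 - 36*z + 8)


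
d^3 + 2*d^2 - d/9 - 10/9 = (d - 2/3)*(d + 1)*(d + 5/3)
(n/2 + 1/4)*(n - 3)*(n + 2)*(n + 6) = n^4/2 + 11*n^3/4 - 19*n^2/4 - 21*n - 9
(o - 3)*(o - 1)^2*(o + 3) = o^4 - 2*o^3 - 8*o^2 + 18*o - 9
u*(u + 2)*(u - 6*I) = u^3 + 2*u^2 - 6*I*u^2 - 12*I*u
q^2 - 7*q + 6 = (q - 6)*(q - 1)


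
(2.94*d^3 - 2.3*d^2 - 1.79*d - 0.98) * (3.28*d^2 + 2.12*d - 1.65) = 9.6432*d^5 - 1.3112*d^4 - 15.5982*d^3 - 3.2142*d^2 + 0.8759*d + 1.617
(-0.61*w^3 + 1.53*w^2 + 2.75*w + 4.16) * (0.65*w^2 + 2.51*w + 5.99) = -0.3965*w^5 - 0.5366*w^4 + 1.9739*w^3 + 18.7712*w^2 + 26.9141*w + 24.9184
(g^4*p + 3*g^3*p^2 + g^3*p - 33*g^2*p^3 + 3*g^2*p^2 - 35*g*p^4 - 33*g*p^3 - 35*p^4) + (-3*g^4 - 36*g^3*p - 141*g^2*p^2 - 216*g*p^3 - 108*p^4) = g^4*p - 3*g^4 + 3*g^3*p^2 - 35*g^3*p - 33*g^2*p^3 - 138*g^2*p^2 - 35*g*p^4 - 249*g*p^3 - 143*p^4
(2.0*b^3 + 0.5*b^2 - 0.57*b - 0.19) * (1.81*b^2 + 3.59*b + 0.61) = 3.62*b^5 + 8.085*b^4 + 1.9833*b^3 - 2.0852*b^2 - 1.0298*b - 0.1159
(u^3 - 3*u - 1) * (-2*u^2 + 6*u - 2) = -2*u^5 + 6*u^4 + 4*u^3 - 16*u^2 + 2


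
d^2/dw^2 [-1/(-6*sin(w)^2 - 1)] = 12*(-12*sin(w)^4 + 20*sin(w)^2 - 1)/(6*sin(w)^2 + 1)^3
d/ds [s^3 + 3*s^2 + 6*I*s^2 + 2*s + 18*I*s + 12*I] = 3*s^2 + s*(6 + 12*I) + 2 + 18*I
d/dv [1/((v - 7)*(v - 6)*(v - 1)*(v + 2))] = 2*(-2*v^3 + 18*v^2 - 27*v - 34)/(v^8 - 24*v^7 + 198*v^6 - 512*v^5 - 1071*v^4 + 5688*v^3 + 88*v^2 - 11424*v + 7056)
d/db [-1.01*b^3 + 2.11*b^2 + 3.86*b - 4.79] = -3.03*b^2 + 4.22*b + 3.86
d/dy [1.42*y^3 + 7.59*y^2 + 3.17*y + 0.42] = 4.26*y^2 + 15.18*y + 3.17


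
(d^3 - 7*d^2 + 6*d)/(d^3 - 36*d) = (d - 1)/(d + 6)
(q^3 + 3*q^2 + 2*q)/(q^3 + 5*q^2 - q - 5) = q*(q + 2)/(q^2 + 4*q - 5)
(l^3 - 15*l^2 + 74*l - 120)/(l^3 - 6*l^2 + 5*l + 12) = (l^2 - 11*l + 30)/(l^2 - 2*l - 3)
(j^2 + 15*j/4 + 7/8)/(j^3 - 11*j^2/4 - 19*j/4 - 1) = (j + 7/2)/(j^2 - 3*j - 4)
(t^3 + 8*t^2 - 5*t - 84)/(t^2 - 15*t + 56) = (t^3 + 8*t^2 - 5*t - 84)/(t^2 - 15*t + 56)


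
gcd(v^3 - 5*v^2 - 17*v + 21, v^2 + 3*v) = v + 3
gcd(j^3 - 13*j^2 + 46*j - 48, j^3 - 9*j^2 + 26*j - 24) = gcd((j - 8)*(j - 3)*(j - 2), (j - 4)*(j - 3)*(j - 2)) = j^2 - 5*j + 6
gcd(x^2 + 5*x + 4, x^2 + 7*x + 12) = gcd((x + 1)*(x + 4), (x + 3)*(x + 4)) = x + 4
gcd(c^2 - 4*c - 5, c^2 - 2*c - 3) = c + 1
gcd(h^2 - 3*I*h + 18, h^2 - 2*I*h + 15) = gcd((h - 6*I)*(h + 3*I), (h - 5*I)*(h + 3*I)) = h + 3*I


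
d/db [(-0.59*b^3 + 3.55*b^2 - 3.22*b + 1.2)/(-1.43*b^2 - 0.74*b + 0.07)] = (0.8437*b^4 + 0.873199999999999*b^3 - 7.3555*b^2 + 3.929*b + 0.6626)/(2.0449*b^4 + 2.1164*b^3 + 0.3474*b^2 - 0.1036*b + 0.0049)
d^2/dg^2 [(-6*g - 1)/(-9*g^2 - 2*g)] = 2*(486*g^3 + 243*g^2 + 54*g + 4)/(g^3*(729*g^3 + 486*g^2 + 108*g + 8))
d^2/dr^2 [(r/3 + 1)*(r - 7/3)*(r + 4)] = 2*r + 28/9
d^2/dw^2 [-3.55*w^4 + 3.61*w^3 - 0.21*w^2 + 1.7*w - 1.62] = -42.6*w^2 + 21.66*w - 0.42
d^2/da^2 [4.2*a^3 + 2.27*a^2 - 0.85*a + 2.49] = 25.2*a + 4.54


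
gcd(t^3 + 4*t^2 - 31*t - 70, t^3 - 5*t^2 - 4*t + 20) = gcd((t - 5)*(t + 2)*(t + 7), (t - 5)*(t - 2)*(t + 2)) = t^2 - 3*t - 10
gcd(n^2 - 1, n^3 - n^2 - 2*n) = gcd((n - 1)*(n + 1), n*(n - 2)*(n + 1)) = n + 1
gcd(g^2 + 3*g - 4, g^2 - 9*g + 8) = g - 1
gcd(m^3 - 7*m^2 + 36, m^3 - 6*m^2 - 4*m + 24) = m^2 - 4*m - 12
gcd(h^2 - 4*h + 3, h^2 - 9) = h - 3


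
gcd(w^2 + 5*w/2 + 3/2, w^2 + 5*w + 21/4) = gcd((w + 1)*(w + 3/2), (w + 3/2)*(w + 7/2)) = w + 3/2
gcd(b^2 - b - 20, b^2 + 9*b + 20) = b + 4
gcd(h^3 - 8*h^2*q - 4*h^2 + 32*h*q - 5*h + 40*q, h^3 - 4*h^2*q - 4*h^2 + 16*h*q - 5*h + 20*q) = h^2 - 4*h - 5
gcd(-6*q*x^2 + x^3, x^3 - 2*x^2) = x^2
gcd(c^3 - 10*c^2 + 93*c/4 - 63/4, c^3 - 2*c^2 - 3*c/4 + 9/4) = c^2 - 3*c + 9/4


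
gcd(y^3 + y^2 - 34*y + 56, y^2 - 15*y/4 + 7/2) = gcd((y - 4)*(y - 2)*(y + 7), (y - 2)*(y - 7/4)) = y - 2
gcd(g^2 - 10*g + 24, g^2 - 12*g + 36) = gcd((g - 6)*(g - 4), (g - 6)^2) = g - 6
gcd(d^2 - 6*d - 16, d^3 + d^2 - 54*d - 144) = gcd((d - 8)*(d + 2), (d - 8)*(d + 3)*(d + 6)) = d - 8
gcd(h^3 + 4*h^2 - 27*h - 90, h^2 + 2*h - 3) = h + 3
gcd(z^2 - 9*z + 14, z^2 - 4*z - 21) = z - 7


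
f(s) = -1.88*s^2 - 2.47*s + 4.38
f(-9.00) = -125.67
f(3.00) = -19.95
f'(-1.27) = 2.31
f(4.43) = -43.46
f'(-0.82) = 0.61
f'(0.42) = -4.05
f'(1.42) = -7.81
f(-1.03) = 4.93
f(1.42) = -2.92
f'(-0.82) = 0.61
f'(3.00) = -13.75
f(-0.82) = 5.14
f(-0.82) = 5.14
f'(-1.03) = 1.40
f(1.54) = -3.88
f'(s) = -3.76*s - 2.47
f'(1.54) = -8.26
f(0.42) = 3.01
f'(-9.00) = 31.37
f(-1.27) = 4.48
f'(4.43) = -19.13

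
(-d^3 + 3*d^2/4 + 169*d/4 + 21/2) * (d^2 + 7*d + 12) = -d^5 - 25*d^4/4 + 71*d^3/2 + 1261*d^2/4 + 1161*d/2 + 126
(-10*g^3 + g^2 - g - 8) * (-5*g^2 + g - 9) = 50*g^5 - 15*g^4 + 96*g^3 + 30*g^2 + g + 72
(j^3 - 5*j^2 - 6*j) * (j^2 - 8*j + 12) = j^5 - 13*j^4 + 46*j^3 - 12*j^2 - 72*j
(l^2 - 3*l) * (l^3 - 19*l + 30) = l^5 - 3*l^4 - 19*l^3 + 87*l^2 - 90*l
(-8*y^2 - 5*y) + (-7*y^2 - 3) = -15*y^2 - 5*y - 3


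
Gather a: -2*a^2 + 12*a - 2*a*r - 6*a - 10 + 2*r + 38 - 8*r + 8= -2*a^2 + a*(6 - 2*r) - 6*r + 36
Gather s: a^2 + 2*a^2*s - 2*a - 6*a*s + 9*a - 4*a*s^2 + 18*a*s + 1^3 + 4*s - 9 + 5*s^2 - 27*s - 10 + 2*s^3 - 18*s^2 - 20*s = a^2 + 7*a + 2*s^3 + s^2*(-4*a - 13) + s*(2*a^2 + 12*a - 43) - 18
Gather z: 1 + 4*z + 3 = 4*z + 4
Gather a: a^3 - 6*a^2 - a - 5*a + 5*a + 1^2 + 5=a^3 - 6*a^2 - a + 6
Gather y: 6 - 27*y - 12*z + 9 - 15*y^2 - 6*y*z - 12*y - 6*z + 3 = -15*y^2 + y*(-6*z - 39) - 18*z + 18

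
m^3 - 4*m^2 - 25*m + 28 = (m - 7)*(m - 1)*(m + 4)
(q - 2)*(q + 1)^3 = q^4 + q^3 - 3*q^2 - 5*q - 2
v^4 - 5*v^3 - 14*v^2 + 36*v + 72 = (v - 6)*(v - 3)*(v + 2)^2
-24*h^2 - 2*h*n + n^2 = (-6*h + n)*(4*h + n)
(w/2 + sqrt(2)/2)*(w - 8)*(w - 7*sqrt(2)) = w^3/2 - 3*sqrt(2)*w^2 - 4*w^2 - 7*w + 24*sqrt(2)*w + 56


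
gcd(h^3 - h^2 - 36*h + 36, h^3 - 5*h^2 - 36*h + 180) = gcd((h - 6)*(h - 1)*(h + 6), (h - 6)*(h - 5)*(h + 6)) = h^2 - 36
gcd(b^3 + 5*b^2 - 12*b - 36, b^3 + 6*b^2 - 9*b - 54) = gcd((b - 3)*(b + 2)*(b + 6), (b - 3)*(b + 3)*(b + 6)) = b^2 + 3*b - 18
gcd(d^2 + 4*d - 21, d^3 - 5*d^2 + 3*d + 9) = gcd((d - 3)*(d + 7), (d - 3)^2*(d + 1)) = d - 3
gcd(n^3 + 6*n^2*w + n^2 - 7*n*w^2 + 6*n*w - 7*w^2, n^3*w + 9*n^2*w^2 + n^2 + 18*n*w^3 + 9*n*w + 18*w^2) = 1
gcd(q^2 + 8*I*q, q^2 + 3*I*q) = q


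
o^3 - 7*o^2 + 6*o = o*(o - 6)*(o - 1)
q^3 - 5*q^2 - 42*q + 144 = (q - 8)*(q - 3)*(q + 6)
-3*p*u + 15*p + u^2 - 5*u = (-3*p + u)*(u - 5)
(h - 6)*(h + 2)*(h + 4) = h^3 - 28*h - 48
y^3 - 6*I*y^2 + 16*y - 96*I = (y - 6*I)*(y - 4*I)*(y + 4*I)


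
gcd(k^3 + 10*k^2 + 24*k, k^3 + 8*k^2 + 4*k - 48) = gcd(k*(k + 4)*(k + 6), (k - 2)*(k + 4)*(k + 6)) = k^2 + 10*k + 24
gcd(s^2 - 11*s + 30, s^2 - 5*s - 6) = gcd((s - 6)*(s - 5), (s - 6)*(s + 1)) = s - 6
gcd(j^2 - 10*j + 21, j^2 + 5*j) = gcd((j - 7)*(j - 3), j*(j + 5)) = 1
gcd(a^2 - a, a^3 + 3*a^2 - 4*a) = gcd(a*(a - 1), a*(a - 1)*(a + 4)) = a^2 - a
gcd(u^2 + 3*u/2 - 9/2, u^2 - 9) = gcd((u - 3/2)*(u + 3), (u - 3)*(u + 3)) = u + 3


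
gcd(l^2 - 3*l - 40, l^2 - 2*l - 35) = l + 5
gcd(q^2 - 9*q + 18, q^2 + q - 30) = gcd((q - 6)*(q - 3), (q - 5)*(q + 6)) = 1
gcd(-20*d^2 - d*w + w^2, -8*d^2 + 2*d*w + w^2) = 4*d + w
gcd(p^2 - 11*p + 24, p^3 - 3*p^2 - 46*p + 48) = p - 8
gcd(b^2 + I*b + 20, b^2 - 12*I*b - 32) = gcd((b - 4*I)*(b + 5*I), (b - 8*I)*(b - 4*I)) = b - 4*I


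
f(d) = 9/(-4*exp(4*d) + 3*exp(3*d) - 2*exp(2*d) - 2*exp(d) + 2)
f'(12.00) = 0.00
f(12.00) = 0.00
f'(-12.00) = 0.00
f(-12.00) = 4.50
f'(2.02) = 0.00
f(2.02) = -0.00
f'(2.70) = 0.00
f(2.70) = -0.00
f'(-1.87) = 1.25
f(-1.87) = 5.44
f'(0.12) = 7.42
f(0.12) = -1.81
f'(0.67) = 0.81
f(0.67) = -0.20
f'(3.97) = 0.00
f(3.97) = -0.00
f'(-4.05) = 0.08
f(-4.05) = 4.58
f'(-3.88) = 0.10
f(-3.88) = 4.60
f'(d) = 9*(16*exp(4*d) - 9*exp(3*d) + 4*exp(2*d) + 2*exp(d))/(-4*exp(4*d) + 3*exp(3*d) - 2*exp(2*d) - 2*exp(d) + 2)^2 = (144*exp(3*d) - 81*exp(2*d) + 36*exp(d) + 18)*exp(d)/(4*exp(4*d) - 3*exp(3*d) + 2*exp(2*d) + 2*exp(d) - 2)^2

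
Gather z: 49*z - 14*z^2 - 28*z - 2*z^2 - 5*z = -16*z^2 + 16*z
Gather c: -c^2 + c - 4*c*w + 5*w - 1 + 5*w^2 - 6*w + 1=-c^2 + c*(1 - 4*w) + 5*w^2 - w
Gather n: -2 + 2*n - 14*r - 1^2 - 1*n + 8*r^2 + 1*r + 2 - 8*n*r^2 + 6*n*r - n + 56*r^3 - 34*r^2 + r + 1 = n*(-8*r^2 + 6*r) + 56*r^3 - 26*r^2 - 12*r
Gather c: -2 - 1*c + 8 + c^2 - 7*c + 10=c^2 - 8*c + 16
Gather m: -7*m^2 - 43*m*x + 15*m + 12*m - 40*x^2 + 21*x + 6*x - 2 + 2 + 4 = -7*m^2 + m*(27 - 43*x) - 40*x^2 + 27*x + 4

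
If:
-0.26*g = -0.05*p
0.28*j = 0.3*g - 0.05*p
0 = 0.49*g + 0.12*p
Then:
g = 0.00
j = 0.00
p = 0.00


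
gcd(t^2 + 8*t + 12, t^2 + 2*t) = t + 2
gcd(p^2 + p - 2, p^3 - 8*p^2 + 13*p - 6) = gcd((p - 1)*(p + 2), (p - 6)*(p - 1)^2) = p - 1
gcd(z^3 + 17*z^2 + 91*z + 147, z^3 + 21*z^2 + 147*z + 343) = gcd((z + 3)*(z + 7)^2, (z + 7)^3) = z^2 + 14*z + 49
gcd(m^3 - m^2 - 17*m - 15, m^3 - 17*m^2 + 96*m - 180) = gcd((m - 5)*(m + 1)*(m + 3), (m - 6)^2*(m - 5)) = m - 5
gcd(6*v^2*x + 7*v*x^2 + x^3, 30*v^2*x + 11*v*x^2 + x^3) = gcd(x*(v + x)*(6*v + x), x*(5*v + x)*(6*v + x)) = 6*v*x + x^2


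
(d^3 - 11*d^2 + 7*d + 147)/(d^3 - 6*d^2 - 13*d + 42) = (d - 7)/(d - 2)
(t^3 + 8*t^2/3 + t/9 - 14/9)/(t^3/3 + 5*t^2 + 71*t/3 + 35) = (9*t^3 + 24*t^2 + t - 14)/(3*(t^3 + 15*t^2 + 71*t + 105))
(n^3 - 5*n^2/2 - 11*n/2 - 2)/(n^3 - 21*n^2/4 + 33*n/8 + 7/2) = 4*(n + 1)/(4*n - 7)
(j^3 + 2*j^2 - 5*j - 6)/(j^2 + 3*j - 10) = (j^2 + 4*j + 3)/(j + 5)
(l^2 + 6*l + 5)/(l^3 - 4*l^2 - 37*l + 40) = (l + 1)/(l^2 - 9*l + 8)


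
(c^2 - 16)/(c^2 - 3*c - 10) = (16 - c^2)/(-c^2 + 3*c + 10)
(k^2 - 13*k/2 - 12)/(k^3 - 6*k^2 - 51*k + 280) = (k + 3/2)/(k^2 + 2*k - 35)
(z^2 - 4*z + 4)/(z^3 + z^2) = (z^2 - 4*z + 4)/(z^2*(z + 1))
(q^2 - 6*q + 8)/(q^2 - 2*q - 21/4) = 4*(-q^2 + 6*q - 8)/(-4*q^2 + 8*q + 21)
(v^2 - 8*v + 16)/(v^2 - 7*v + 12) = (v - 4)/(v - 3)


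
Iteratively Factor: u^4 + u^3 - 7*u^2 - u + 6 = (u + 3)*(u^3 - 2*u^2 - u + 2) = (u + 1)*(u + 3)*(u^2 - 3*u + 2) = (u - 2)*(u + 1)*(u + 3)*(u - 1)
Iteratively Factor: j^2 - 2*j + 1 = (j - 1)*(j - 1)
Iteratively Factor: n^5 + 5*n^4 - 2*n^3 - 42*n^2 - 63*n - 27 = (n + 1)*(n^4 + 4*n^3 - 6*n^2 - 36*n - 27) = (n + 1)^2*(n^3 + 3*n^2 - 9*n - 27) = (n + 1)^2*(n + 3)*(n^2 - 9) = (n - 3)*(n + 1)^2*(n + 3)*(n + 3)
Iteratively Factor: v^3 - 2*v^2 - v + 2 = (v + 1)*(v^2 - 3*v + 2) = (v - 1)*(v + 1)*(v - 2)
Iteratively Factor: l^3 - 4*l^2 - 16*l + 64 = (l - 4)*(l^2 - 16) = (l - 4)*(l + 4)*(l - 4)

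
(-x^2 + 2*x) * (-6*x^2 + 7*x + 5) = 6*x^4 - 19*x^3 + 9*x^2 + 10*x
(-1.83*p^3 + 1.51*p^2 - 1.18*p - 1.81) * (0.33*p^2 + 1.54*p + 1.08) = -0.6039*p^5 - 2.3199*p^4 - 0.0404*p^3 - 0.7837*p^2 - 4.0618*p - 1.9548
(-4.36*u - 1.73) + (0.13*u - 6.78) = -4.23*u - 8.51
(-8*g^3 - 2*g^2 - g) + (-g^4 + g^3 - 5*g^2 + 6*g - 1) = -g^4 - 7*g^3 - 7*g^2 + 5*g - 1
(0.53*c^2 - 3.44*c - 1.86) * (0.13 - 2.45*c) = -1.2985*c^3 + 8.4969*c^2 + 4.1098*c - 0.2418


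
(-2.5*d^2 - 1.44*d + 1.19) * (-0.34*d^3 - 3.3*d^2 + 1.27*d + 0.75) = 0.85*d^5 + 8.7396*d^4 + 1.1724*d^3 - 7.6308*d^2 + 0.4313*d + 0.8925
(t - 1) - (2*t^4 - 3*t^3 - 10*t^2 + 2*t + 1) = -2*t^4 + 3*t^3 + 10*t^2 - t - 2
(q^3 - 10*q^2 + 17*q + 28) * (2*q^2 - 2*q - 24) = 2*q^5 - 22*q^4 + 30*q^3 + 262*q^2 - 464*q - 672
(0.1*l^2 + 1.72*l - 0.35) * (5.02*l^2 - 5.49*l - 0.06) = 0.502*l^4 + 8.0854*l^3 - 11.2058*l^2 + 1.8183*l + 0.021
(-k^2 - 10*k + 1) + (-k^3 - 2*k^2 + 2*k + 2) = -k^3 - 3*k^2 - 8*k + 3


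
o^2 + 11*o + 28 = (o + 4)*(o + 7)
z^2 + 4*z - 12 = (z - 2)*(z + 6)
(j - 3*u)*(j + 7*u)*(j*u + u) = j^3*u + 4*j^2*u^2 + j^2*u - 21*j*u^3 + 4*j*u^2 - 21*u^3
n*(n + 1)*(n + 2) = n^3 + 3*n^2 + 2*n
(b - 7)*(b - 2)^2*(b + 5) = b^4 - 6*b^3 - 23*b^2 + 132*b - 140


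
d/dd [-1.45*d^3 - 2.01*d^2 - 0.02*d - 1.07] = -4.35*d^2 - 4.02*d - 0.02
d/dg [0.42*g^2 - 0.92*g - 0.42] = 0.84*g - 0.92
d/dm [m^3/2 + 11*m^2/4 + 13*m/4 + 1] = 3*m^2/2 + 11*m/2 + 13/4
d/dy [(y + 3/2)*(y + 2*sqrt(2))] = 2*y + 3/2 + 2*sqrt(2)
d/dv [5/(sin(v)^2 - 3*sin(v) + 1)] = 5*(3 - 2*sin(v))*cos(v)/(sin(v)^2 - 3*sin(v) + 1)^2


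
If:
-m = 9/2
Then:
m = -9/2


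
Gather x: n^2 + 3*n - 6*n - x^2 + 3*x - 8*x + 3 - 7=n^2 - 3*n - x^2 - 5*x - 4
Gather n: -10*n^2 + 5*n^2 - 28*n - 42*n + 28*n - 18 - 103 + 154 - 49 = -5*n^2 - 42*n - 16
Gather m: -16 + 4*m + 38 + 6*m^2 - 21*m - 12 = 6*m^2 - 17*m + 10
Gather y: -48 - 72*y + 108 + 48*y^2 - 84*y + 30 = 48*y^2 - 156*y + 90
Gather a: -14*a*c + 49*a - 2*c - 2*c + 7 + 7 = a*(49 - 14*c) - 4*c + 14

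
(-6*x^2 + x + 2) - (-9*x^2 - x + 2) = 3*x^2 + 2*x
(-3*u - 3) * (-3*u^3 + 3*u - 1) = 9*u^4 + 9*u^3 - 9*u^2 - 6*u + 3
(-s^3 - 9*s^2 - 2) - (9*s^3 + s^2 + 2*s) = -10*s^3 - 10*s^2 - 2*s - 2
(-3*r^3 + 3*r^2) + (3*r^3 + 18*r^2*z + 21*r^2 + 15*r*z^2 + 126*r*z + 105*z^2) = 18*r^2*z + 24*r^2 + 15*r*z^2 + 126*r*z + 105*z^2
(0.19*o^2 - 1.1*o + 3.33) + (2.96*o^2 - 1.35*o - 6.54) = 3.15*o^2 - 2.45*o - 3.21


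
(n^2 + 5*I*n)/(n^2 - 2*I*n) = (n + 5*I)/(n - 2*I)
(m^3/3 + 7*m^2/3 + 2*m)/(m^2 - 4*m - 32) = m*(m^2 + 7*m + 6)/(3*(m^2 - 4*m - 32))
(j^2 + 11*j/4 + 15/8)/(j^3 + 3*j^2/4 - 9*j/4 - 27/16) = 2*(4*j + 5)/(8*j^2 - 6*j - 9)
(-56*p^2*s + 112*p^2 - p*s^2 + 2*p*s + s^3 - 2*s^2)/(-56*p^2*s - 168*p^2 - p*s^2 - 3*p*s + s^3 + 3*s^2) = (s - 2)/(s + 3)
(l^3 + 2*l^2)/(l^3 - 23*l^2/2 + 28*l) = 2*l*(l + 2)/(2*l^2 - 23*l + 56)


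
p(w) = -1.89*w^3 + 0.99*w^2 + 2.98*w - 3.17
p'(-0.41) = 1.22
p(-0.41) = -4.10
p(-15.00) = 6553.63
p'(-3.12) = -58.39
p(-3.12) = 54.57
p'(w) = -5.67*w^2 + 1.98*w + 2.98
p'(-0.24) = 2.18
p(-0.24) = -3.80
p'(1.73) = -10.56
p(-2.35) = 19.82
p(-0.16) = -3.61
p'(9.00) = -438.47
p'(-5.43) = -174.95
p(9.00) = -1273.97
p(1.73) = -4.84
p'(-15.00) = -1302.47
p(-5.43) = 312.43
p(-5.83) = 387.62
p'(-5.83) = -201.28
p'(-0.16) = 2.52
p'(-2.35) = -32.99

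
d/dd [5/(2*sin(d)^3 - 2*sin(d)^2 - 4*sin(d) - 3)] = 10*(-3*sin(d)^2 + 2*sin(d) + 2)*cos(d)/(-5*sin(d)/2 - sin(3*d)/2 + cos(2*d) - 4)^2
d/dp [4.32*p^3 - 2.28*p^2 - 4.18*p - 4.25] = 12.96*p^2 - 4.56*p - 4.18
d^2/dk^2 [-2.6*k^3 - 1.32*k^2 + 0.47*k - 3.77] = -15.6*k - 2.64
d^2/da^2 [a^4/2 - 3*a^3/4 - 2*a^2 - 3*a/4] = 6*a^2 - 9*a/2 - 4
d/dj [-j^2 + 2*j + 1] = 2 - 2*j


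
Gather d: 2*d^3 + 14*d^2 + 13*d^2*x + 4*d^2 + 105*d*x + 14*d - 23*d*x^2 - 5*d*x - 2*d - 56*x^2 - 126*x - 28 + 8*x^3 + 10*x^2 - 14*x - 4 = 2*d^3 + d^2*(13*x + 18) + d*(-23*x^2 + 100*x + 12) + 8*x^3 - 46*x^2 - 140*x - 32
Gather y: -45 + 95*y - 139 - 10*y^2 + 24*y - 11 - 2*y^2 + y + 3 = -12*y^2 + 120*y - 192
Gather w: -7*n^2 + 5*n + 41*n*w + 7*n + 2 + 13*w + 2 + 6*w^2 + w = -7*n^2 + 12*n + 6*w^2 + w*(41*n + 14) + 4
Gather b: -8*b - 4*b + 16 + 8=24 - 12*b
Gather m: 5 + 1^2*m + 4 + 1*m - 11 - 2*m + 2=0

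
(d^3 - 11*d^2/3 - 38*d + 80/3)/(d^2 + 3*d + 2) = (3*d^3 - 11*d^2 - 114*d + 80)/(3*(d^2 + 3*d + 2))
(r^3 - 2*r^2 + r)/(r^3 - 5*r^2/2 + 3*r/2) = 2*(r - 1)/(2*r - 3)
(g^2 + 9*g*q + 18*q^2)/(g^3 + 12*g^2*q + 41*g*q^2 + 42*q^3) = (g + 6*q)/(g^2 + 9*g*q + 14*q^2)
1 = 1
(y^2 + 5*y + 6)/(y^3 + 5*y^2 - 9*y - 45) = (y + 2)/(y^2 + 2*y - 15)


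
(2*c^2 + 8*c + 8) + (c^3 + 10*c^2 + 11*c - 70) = c^3 + 12*c^2 + 19*c - 62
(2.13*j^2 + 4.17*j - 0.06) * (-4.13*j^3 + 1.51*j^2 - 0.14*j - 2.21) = -8.7969*j^5 - 14.0058*j^4 + 6.2463*j^3 - 5.3817*j^2 - 9.2073*j + 0.1326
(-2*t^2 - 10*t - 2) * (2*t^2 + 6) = -4*t^4 - 20*t^3 - 16*t^2 - 60*t - 12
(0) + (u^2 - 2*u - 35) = u^2 - 2*u - 35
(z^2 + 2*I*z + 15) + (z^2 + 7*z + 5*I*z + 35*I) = 2*z^2 + 7*z + 7*I*z + 15 + 35*I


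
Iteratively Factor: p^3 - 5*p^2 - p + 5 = (p + 1)*(p^2 - 6*p + 5) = (p - 5)*(p + 1)*(p - 1)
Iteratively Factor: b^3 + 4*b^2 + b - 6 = (b - 1)*(b^2 + 5*b + 6) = (b - 1)*(b + 3)*(b + 2)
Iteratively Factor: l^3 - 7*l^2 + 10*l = (l - 2)*(l^2 - 5*l) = (l - 5)*(l - 2)*(l)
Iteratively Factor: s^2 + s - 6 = (s - 2)*(s + 3)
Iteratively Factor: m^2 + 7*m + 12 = (m + 3)*(m + 4)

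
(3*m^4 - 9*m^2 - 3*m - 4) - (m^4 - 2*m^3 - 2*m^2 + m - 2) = 2*m^4 + 2*m^3 - 7*m^2 - 4*m - 2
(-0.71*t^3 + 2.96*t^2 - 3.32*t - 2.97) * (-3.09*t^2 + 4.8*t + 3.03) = 2.1939*t^5 - 12.5544*t^4 + 22.3155*t^3 + 2.2101*t^2 - 24.3156*t - 8.9991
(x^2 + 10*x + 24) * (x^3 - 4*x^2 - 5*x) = x^5 + 6*x^4 - 21*x^3 - 146*x^2 - 120*x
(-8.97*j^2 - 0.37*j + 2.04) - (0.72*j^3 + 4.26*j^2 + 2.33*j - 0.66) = -0.72*j^3 - 13.23*j^2 - 2.7*j + 2.7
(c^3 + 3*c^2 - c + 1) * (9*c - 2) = 9*c^4 + 25*c^3 - 15*c^2 + 11*c - 2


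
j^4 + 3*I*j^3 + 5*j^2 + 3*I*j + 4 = (j - I)^2*(j + I)*(j + 4*I)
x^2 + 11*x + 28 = (x + 4)*(x + 7)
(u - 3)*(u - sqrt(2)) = u^2 - 3*u - sqrt(2)*u + 3*sqrt(2)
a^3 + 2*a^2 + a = a*(a + 1)^2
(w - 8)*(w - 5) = w^2 - 13*w + 40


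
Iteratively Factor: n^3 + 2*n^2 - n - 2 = (n + 2)*(n^2 - 1) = (n + 1)*(n + 2)*(n - 1)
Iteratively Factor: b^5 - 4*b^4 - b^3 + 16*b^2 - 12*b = (b - 3)*(b^4 - b^3 - 4*b^2 + 4*b) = (b - 3)*(b - 1)*(b^3 - 4*b) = (b - 3)*(b - 1)*(b + 2)*(b^2 - 2*b) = (b - 3)*(b - 2)*(b - 1)*(b + 2)*(b)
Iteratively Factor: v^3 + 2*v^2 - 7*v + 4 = (v - 1)*(v^2 + 3*v - 4) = (v - 1)^2*(v + 4)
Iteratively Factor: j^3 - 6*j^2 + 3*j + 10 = (j - 5)*(j^2 - j - 2) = (j - 5)*(j + 1)*(j - 2)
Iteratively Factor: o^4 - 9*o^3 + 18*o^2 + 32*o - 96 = (o - 3)*(o^3 - 6*o^2 + 32) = (o - 4)*(o - 3)*(o^2 - 2*o - 8) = (o - 4)^2*(o - 3)*(o + 2)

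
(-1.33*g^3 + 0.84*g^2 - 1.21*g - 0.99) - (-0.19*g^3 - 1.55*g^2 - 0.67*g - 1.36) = -1.14*g^3 + 2.39*g^2 - 0.54*g + 0.37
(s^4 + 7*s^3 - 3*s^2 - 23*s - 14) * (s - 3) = s^5 + 4*s^4 - 24*s^3 - 14*s^2 + 55*s + 42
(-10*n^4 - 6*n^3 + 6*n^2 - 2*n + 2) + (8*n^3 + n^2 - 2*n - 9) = -10*n^4 + 2*n^3 + 7*n^2 - 4*n - 7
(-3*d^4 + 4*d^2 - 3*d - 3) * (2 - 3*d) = 9*d^5 - 6*d^4 - 12*d^3 + 17*d^2 + 3*d - 6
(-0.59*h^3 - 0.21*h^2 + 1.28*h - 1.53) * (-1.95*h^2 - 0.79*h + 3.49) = 1.1505*h^5 + 0.8756*h^4 - 4.3892*h^3 + 1.2394*h^2 + 5.6759*h - 5.3397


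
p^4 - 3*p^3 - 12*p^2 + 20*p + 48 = (p - 4)*(p - 3)*(p + 2)^2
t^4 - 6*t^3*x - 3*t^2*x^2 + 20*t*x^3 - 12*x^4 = (t - 6*x)*(t - x)^2*(t + 2*x)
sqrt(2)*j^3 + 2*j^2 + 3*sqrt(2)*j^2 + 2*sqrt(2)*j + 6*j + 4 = (j + 2)*(j + sqrt(2))*(sqrt(2)*j + sqrt(2))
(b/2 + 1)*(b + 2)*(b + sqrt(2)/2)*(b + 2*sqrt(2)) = b^4/2 + 5*sqrt(2)*b^3/4 + 2*b^3 + 3*b^2 + 5*sqrt(2)*b^2 + 4*b + 5*sqrt(2)*b + 4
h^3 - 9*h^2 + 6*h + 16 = (h - 8)*(h - 2)*(h + 1)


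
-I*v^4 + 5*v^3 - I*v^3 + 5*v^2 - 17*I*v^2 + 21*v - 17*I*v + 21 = (v + 1)*(v - 3*I)*(v + 7*I)*(-I*v + 1)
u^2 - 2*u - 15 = (u - 5)*(u + 3)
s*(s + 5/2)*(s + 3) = s^3 + 11*s^2/2 + 15*s/2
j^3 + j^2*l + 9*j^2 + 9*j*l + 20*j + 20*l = (j + 4)*(j + 5)*(j + l)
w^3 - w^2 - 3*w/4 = w*(w - 3/2)*(w + 1/2)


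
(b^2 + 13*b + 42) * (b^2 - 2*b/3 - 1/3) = b^4 + 37*b^3/3 + 33*b^2 - 97*b/3 - 14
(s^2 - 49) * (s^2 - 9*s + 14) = s^4 - 9*s^3 - 35*s^2 + 441*s - 686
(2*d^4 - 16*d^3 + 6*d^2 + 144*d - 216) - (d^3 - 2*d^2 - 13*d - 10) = 2*d^4 - 17*d^3 + 8*d^2 + 157*d - 206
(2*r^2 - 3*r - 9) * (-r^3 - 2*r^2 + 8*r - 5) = -2*r^5 - r^4 + 31*r^3 - 16*r^2 - 57*r + 45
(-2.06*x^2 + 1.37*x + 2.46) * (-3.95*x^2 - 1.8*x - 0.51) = 8.137*x^4 - 1.7035*x^3 - 11.1324*x^2 - 5.1267*x - 1.2546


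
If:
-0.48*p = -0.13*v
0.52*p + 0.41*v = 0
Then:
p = 0.00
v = 0.00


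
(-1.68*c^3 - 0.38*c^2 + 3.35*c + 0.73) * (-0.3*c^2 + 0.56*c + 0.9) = 0.504*c^5 - 0.8268*c^4 - 2.7298*c^3 + 1.315*c^2 + 3.4238*c + 0.657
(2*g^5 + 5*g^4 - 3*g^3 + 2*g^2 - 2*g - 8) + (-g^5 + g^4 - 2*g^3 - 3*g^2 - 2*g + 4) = g^5 + 6*g^4 - 5*g^3 - g^2 - 4*g - 4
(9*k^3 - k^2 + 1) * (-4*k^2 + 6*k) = -36*k^5 + 58*k^4 - 6*k^3 - 4*k^2 + 6*k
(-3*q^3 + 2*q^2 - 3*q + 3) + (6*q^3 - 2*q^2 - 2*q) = 3*q^3 - 5*q + 3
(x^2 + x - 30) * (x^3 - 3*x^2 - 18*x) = x^5 - 2*x^4 - 51*x^3 + 72*x^2 + 540*x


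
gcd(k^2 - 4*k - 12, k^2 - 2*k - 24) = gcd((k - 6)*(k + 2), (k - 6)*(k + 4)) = k - 6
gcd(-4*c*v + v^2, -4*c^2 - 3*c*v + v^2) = -4*c + v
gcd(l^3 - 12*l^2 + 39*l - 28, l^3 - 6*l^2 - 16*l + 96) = l - 4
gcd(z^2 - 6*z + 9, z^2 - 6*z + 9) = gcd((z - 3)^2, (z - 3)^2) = z^2 - 6*z + 9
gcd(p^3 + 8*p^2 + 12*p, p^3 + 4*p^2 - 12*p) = p^2 + 6*p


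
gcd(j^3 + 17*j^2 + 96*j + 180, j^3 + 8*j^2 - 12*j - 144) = j^2 + 12*j + 36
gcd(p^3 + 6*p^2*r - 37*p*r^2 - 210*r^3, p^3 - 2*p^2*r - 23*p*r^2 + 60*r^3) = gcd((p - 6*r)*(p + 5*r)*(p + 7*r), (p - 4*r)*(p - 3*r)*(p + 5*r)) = p + 5*r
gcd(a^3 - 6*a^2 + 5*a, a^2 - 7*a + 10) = a - 5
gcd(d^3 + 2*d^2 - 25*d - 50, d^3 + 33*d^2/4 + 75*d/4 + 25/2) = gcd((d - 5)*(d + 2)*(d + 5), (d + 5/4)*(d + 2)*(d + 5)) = d^2 + 7*d + 10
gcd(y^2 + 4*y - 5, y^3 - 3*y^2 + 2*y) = y - 1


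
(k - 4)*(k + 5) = k^2 + k - 20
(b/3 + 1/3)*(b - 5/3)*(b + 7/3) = b^3/3 + 5*b^2/9 - 29*b/27 - 35/27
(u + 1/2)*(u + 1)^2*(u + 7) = u^4 + 19*u^3/2 + 39*u^2/2 + 29*u/2 + 7/2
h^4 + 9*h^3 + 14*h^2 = h^2*(h + 2)*(h + 7)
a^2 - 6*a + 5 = (a - 5)*(a - 1)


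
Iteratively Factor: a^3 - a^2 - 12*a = (a)*(a^2 - a - 12) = a*(a - 4)*(a + 3)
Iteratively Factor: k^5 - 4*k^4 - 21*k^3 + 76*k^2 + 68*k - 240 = (k + 2)*(k^4 - 6*k^3 - 9*k^2 + 94*k - 120) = (k + 2)*(k + 4)*(k^3 - 10*k^2 + 31*k - 30) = (k - 3)*(k + 2)*(k + 4)*(k^2 - 7*k + 10) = (k - 3)*(k - 2)*(k + 2)*(k + 4)*(k - 5)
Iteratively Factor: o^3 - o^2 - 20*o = (o - 5)*(o^2 + 4*o) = o*(o - 5)*(o + 4)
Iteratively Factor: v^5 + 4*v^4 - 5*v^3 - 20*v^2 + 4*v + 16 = (v - 2)*(v^4 + 6*v^3 + 7*v^2 - 6*v - 8) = (v - 2)*(v + 2)*(v^3 + 4*v^2 - v - 4) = (v - 2)*(v + 1)*(v + 2)*(v^2 + 3*v - 4) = (v - 2)*(v + 1)*(v + 2)*(v + 4)*(v - 1)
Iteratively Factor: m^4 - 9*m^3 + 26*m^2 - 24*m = (m)*(m^3 - 9*m^2 + 26*m - 24) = m*(m - 3)*(m^2 - 6*m + 8) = m*(m - 3)*(m - 2)*(m - 4)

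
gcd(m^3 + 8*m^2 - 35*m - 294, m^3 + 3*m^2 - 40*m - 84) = m^2 + m - 42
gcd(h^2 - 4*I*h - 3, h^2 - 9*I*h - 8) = h - I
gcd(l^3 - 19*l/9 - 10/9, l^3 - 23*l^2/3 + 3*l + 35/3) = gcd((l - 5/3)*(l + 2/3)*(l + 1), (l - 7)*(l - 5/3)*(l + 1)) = l^2 - 2*l/3 - 5/3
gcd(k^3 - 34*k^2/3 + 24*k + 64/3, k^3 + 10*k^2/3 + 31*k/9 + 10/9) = k + 2/3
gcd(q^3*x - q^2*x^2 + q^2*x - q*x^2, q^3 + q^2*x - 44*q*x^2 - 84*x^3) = 1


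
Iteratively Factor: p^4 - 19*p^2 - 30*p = (p + 3)*(p^3 - 3*p^2 - 10*p) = p*(p + 3)*(p^2 - 3*p - 10) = p*(p - 5)*(p + 3)*(p + 2)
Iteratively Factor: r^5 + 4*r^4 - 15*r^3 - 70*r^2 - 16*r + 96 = (r - 4)*(r^4 + 8*r^3 + 17*r^2 - 2*r - 24) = (r - 4)*(r + 3)*(r^3 + 5*r^2 + 2*r - 8) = (r - 4)*(r + 2)*(r + 3)*(r^2 + 3*r - 4) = (r - 4)*(r - 1)*(r + 2)*(r + 3)*(r + 4)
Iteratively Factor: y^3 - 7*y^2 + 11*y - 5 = (y - 1)*(y^2 - 6*y + 5) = (y - 5)*(y - 1)*(y - 1)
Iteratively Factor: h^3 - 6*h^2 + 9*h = (h - 3)*(h^2 - 3*h) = (h - 3)^2*(h)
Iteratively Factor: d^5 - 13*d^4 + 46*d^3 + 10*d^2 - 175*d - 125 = (d - 5)*(d^4 - 8*d^3 + 6*d^2 + 40*d + 25) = (d - 5)^2*(d^3 - 3*d^2 - 9*d - 5) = (d - 5)^2*(d + 1)*(d^2 - 4*d - 5) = (d - 5)^2*(d + 1)^2*(d - 5)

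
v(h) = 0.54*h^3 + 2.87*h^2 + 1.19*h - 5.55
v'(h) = 1.62*h^2 + 5.74*h + 1.19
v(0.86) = -2.06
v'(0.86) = 7.32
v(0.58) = -3.79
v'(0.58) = 5.06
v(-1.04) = -4.29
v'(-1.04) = -3.03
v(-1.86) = -1.31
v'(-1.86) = -3.88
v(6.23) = 243.83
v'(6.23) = 99.83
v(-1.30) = -3.43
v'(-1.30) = -3.53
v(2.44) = 22.28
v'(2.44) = 24.84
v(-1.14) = -3.98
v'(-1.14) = -3.25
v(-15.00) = -1200.15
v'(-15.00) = 279.59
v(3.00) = 38.43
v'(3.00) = 32.99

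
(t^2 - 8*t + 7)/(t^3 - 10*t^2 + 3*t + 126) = (t - 1)/(t^2 - 3*t - 18)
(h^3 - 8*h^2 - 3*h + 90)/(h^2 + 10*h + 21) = (h^2 - 11*h + 30)/(h + 7)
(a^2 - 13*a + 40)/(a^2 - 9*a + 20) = (a - 8)/(a - 4)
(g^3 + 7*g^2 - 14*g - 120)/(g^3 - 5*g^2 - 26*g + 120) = (g + 6)/(g - 6)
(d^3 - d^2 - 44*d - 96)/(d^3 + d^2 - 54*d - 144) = (d + 4)/(d + 6)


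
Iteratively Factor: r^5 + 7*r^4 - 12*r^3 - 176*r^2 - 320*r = (r)*(r^4 + 7*r^3 - 12*r^2 - 176*r - 320) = r*(r - 5)*(r^3 + 12*r^2 + 48*r + 64) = r*(r - 5)*(r + 4)*(r^2 + 8*r + 16) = r*(r - 5)*(r + 4)^2*(r + 4)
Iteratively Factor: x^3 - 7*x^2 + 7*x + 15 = (x + 1)*(x^2 - 8*x + 15) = (x - 3)*(x + 1)*(x - 5)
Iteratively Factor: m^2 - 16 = (m + 4)*(m - 4)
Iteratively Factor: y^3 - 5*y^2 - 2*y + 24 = (y - 4)*(y^2 - y - 6) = (y - 4)*(y + 2)*(y - 3)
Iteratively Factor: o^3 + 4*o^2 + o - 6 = (o - 1)*(o^2 + 5*o + 6) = (o - 1)*(o + 2)*(o + 3)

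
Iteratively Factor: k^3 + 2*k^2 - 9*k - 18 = (k + 2)*(k^2 - 9) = (k + 2)*(k + 3)*(k - 3)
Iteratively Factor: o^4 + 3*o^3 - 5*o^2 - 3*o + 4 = (o + 4)*(o^3 - o^2 - o + 1) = (o - 1)*(o + 4)*(o^2 - 1) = (o - 1)*(o + 1)*(o + 4)*(o - 1)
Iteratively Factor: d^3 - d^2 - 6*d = (d + 2)*(d^2 - 3*d) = d*(d + 2)*(d - 3)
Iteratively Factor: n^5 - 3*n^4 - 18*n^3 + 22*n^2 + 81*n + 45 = (n + 1)*(n^4 - 4*n^3 - 14*n^2 + 36*n + 45) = (n + 1)^2*(n^3 - 5*n^2 - 9*n + 45) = (n - 3)*(n + 1)^2*(n^2 - 2*n - 15) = (n - 5)*(n - 3)*(n + 1)^2*(n + 3)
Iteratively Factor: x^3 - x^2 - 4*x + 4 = (x + 2)*(x^2 - 3*x + 2) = (x - 1)*(x + 2)*(x - 2)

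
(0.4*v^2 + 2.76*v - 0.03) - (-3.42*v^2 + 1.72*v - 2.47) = 3.82*v^2 + 1.04*v + 2.44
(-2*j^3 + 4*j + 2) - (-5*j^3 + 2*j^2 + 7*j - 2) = 3*j^3 - 2*j^2 - 3*j + 4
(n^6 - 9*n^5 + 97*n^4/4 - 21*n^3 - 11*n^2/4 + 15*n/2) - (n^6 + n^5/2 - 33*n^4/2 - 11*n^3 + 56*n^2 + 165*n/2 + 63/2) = -19*n^5/2 + 163*n^4/4 - 10*n^3 - 235*n^2/4 - 75*n - 63/2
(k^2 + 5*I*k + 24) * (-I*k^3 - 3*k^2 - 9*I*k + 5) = -I*k^5 + 2*k^4 - 48*I*k^3 - 22*k^2 - 191*I*k + 120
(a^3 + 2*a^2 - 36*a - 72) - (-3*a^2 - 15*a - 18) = a^3 + 5*a^2 - 21*a - 54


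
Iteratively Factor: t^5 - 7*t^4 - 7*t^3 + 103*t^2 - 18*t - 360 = (t - 3)*(t^4 - 4*t^3 - 19*t^2 + 46*t + 120) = (t - 3)*(t + 2)*(t^3 - 6*t^2 - 7*t + 60) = (t - 3)*(t + 2)*(t + 3)*(t^2 - 9*t + 20) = (t - 5)*(t - 3)*(t + 2)*(t + 3)*(t - 4)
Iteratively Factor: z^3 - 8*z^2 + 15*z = (z - 5)*(z^2 - 3*z) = z*(z - 5)*(z - 3)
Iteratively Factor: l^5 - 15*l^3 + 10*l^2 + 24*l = (l - 3)*(l^4 + 3*l^3 - 6*l^2 - 8*l) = l*(l - 3)*(l^3 + 3*l^2 - 6*l - 8) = l*(l - 3)*(l - 2)*(l^2 + 5*l + 4) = l*(l - 3)*(l - 2)*(l + 4)*(l + 1)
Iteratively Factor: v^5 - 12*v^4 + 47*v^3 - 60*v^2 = (v - 5)*(v^4 - 7*v^3 + 12*v^2) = (v - 5)*(v - 3)*(v^3 - 4*v^2) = v*(v - 5)*(v - 3)*(v^2 - 4*v) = v*(v - 5)*(v - 4)*(v - 3)*(v)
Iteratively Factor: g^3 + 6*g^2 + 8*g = (g + 2)*(g^2 + 4*g) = g*(g + 2)*(g + 4)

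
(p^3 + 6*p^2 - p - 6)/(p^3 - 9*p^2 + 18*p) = (p^3 + 6*p^2 - p - 6)/(p*(p^2 - 9*p + 18))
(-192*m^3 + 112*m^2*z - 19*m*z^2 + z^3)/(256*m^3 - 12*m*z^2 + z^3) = (-3*m + z)/(4*m + z)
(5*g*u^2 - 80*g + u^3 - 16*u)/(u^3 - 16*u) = (5*g + u)/u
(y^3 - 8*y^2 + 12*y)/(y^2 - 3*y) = (y^2 - 8*y + 12)/(y - 3)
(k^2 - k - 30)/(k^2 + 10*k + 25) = (k - 6)/(k + 5)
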